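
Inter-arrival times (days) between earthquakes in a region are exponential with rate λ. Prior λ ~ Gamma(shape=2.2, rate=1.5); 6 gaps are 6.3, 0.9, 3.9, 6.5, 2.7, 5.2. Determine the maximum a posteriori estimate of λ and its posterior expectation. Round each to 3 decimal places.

Σ times = 25.5. Posterior: Gamma(shape = 2.2+6 = 8.2, rate = 1.5+25.5 = 27.0).
Mode = (α−1)/β = 7.2/27.0 = 0.267.
Mean = α/β = 8.2/27.0 = 0.304.
The posterior is right-skewed, so the mean exceeds the mode.

MAP: 0.267. Posterior mean: 0.304.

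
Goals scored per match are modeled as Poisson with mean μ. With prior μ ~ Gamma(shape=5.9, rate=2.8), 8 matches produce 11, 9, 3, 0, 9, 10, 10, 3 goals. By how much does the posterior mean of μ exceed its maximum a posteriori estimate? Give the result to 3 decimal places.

0.093

Σ counts = 55. Posterior: Gamma(shape = 5.9+55 = 60.9, rate = 2.8+8 = 10.8).
Mode = (α−1)/β = 59.9/10.8 = 5.546.
Mean = α/β = 60.9/10.8 = 5.639.
Difference = 5.639 − 5.546 = 0.093.
Right-skewed posterior ⇒ mode < mean.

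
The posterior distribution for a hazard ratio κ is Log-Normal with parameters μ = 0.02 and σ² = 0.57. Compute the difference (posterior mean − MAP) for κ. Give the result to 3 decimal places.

0.780

Mode = exp(μ − σ²) = exp(-0.55) = 0.577.
Mean = exp(μ + σ²/2) = exp(0.305) = 1.357.
Difference = 1.357 − 0.577 = 0.780.
The posterior is right-skewed, so the mean exceeds the mode.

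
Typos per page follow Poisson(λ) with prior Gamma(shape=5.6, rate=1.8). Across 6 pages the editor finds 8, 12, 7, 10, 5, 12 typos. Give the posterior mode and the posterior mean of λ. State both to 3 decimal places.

Σ counts = 54. Posterior: Gamma(shape = 5.6+54 = 59.6, rate = 1.8+6 = 7.8).
Mode = (α−1)/β = 58.6/7.8 = 7.513.
Mean = α/β = 59.6/7.8 = 7.641.

posterior mode = 7.513, posterior mean = 7.641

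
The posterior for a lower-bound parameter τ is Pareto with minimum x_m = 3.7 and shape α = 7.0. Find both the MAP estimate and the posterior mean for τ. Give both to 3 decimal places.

τ_MAP = 3.700, E[τ|data] = 4.317

The Pareto density is strictly decreasing on [x_m, ∞), so the mode is x_m = 3.700.
Mean = α·x_m/(α−1) = 7.0·3.7/6.0 = 4.317.
The posterior is right-skewed, so the mean exceeds the mode.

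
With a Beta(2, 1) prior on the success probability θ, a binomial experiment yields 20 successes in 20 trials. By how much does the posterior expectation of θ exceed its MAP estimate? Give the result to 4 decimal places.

Posterior: Beta(2+20, 1+0) = Beta(22, 1).
Since β = 1 ≤ 1 and α > 1, the Beta density is monotone increasing on [0,1]; the mode is at 1.
Mean = 22/(22+1) = 0.9565.
Difference = 0.9565 − 1.0000 = -0.0435.

-0.0435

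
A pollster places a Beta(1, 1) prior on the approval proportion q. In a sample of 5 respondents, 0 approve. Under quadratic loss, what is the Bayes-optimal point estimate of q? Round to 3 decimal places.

0.143

Posterior: Beta(1+0, 1+5) = Beta(1, 6).
Since α = 1 ≤ 1 and β > 1, the Beta density is monotone decreasing on [0,1]; the mode is at 0.
Mean = 1/(1+6) = 0.143.
Quadratic loss ⇒ the optimal estimator is the posterior mean.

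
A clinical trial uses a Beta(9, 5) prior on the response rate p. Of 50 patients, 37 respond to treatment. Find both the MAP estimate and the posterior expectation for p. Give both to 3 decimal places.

MAP: 0.726. Posterior mean: 0.719.

Posterior: Beta(9+37, 5+13) = Beta(46, 18).
Mode = (46−1)/(46+18−2) = 45/62 = 0.726.
Mean = 46/(46+18) = 46/64 = 0.719.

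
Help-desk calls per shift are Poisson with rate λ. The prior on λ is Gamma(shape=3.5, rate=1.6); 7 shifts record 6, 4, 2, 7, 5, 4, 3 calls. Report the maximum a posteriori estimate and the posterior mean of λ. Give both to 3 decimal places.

Σ counts = 31. Posterior: Gamma(shape = 3.5+31 = 34.5, rate = 1.6+7 = 8.6).
Mode = (α−1)/β = 33.5/8.6 = 3.895.
Mean = α/β = 34.5/8.6 = 4.012.

MAP = 3.895; posterior mean = 4.012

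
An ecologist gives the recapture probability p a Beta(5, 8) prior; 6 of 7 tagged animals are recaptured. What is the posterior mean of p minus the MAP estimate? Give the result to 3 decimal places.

Posterior: Beta(5+6, 8+1) = Beta(11, 9).
Mode = (11−1)/(11+9−2) = 10/18 = 0.556.
Mean = 11/(11+9) = 11/20 = 0.550.
Difference = 0.550 − 0.556 = -0.006.

-0.006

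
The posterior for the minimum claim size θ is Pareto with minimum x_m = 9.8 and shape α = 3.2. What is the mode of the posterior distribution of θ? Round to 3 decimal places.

The Pareto density is strictly decreasing on [x_m, ∞), so the mode is x_m = 9.800.
Mean = α·x_m/(α−1) = 3.2·9.8/2.2 = 14.255.
This is the posterior mode — the MAP estimate.

9.800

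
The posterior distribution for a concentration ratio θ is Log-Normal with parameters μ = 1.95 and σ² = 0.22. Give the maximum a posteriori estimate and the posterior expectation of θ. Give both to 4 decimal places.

Mode = exp(μ − σ²) = exp(1.73) = 5.6407.
Mean = exp(μ + σ²/2) = exp(2.060) = 7.8460.

θ_MAP = 5.6407, E[θ|data] = 7.8460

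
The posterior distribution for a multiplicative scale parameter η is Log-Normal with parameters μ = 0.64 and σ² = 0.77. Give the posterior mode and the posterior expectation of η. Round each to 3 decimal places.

Mode = exp(μ − σ²) = exp(-0.13) = 0.878.
Mean = exp(μ + σ²/2) = exp(1.025) = 2.787.

MAP = 0.878, posterior mean = 2.787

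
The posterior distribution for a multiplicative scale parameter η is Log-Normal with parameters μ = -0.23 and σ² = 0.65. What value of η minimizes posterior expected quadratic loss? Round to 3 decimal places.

1.100

Mode = exp(μ − σ²) = exp(-0.88) = 0.415.
Mean = exp(μ + σ²/2) = exp(0.095) = 1.100.
Quadratic loss ⇒ the optimal estimator is the posterior mean.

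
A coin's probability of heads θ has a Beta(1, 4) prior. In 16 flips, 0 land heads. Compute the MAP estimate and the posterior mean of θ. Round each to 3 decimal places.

MAP estimate = 0.000, posterior mean = 0.048

Posterior: Beta(1+0, 4+16) = Beta(1, 20).
Since α = 1 ≤ 1 and β > 1, the Beta density is monotone decreasing on [0,1]; the mode is at 0.
Mean = 1/(1+20) = 0.048.
The mean is pulled above the mode by the posterior's right skew.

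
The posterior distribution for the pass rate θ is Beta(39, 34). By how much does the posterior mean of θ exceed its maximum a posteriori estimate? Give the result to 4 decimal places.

Mode = (39−1)/(39+34−2) = 38/71 = 0.5352.
Mean = 39/(39+34) = 39/73 = 0.5342.
Difference = 0.5342 − 0.5352 = -0.0010.
The posterior is left-skewed, so the mode exceeds the mean.

-0.0010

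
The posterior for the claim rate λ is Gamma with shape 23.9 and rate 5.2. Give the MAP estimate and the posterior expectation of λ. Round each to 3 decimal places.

MAP = 4.404; posterior mean = 4.596

Mode = (α−1)/β = 22.9/5.2 = 4.404.
Mean = α/β = 23.9/5.2 = 4.596.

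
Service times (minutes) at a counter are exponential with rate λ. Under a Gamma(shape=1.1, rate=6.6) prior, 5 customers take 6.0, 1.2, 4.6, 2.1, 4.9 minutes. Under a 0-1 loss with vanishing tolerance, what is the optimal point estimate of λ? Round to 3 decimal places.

0.201

Σ times = 18.8. Posterior: Gamma(shape = 1.1+5 = 6.1, rate = 6.6+18.8 = 25.4).
Mode = (α−1)/β = 5.1/25.4 = 0.201.
Mean = α/β = 6.1/25.4 = 0.240.
This is the posterior mode — the MAP estimate.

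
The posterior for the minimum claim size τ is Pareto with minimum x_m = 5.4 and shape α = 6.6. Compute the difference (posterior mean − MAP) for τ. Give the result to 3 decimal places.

0.964

The Pareto density is strictly decreasing on [x_m, ∞), so the mode is x_m = 5.400.
Mean = α·x_m/(α−1) = 6.6·5.4/5.6 = 6.364.
Difference = 6.364 − 5.400 = 0.964.
Mean > mode: the posterior has a right tail.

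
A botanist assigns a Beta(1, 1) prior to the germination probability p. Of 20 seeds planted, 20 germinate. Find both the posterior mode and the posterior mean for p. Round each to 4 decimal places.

MAP: 1.0000. Posterior mean: 0.9545.

Posterior: Beta(1+20, 1+0) = Beta(21, 1).
Since β = 1 ≤ 1 and α > 1, the Beta density is monotone increasing on [0,1]; the mode is at 1.
Mean = 21/(21+1) = 0.9545.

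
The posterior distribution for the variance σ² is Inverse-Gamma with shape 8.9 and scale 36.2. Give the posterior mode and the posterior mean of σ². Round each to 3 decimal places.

Mode = β/(α+1) = 36.2/9.9 = 3.657.
Mean = β/(α−1) = 36.2/7.9 = 4.582.

MAP: 3.657. Posterior mean: 4.582.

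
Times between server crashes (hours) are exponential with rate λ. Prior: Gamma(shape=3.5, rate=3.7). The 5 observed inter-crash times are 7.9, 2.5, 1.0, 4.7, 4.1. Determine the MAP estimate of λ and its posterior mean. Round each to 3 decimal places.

MAP = 0.314, posterior mean = 0.356

Σ times = 20.2. Posterior: Gamma(shape = 3.5+5 = 8.5, rate = 3.7+20.2 = 23.9).
Mode = (α−1)/β = 7.5/23.9 = 0.314.
Mean = α/β = 8.5/23.9 = 0.356.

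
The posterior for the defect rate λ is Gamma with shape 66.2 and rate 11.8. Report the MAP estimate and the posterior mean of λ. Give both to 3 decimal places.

MAP = 5.525; posterior mean = 5.610

Mode = (α−1)/β = 65.2/11.8 = 5.525.
Mean = α/β = 66.2/11.8 = 5.610.
Mean > mode: the posterior has a right tail.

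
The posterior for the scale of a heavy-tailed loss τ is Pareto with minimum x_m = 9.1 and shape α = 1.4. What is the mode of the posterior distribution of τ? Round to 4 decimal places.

9.1000

The Pareto density is strictly decreasing on [x_m, ∞), so the mode is x_m = 9.1000.
Mean = α·x_m/(α−1) = 1.4·9.1/0.4 = 31.8500.
This is the posterior mode — the MAP estimate.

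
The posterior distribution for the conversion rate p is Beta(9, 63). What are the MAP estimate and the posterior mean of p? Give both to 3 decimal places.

MAP = 0.114; posterior mean = 0.125

Mode = (9−1)/(9+63−2) = 8/70 = 0.114.
Mean = 9/(9+63) = 9/72 = 0.125.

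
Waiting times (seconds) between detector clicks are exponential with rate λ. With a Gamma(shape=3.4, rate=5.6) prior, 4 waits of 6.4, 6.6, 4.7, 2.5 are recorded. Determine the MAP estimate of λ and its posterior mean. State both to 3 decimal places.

MAP = 0.248; posterior mean = 0.287

Σ times = 20.2. Posterior: Gamma(shape = 3.4+4 = 7.4, rate = 5.6+20.2 = 25.8).
Mode = (α−1)/β = 6.4/25.8 = 0.248.
Mean = α/β = 7.4/25.8 = 0.287.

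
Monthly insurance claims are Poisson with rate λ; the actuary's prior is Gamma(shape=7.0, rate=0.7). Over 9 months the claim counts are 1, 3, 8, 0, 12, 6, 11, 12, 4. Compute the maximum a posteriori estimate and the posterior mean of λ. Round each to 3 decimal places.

Σ counts = 57. Posterior: Gamma(shape = 7.0+57 = 64.0, rate = 0.7+9 = 9.7).
Mode = (α−1)/β = 63.0/9.7 = 6.495.
Mean = α/β = 64.0/9.7 = 6.598.

MAP = 6.495; posterior mean = 6.598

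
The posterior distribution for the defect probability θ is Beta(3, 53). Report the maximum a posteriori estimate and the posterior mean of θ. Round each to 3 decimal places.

Mode = (3−1)/(3+53−2) = 2/54 = 0.037.
Mean = 3/(3+53) = 3/56 = 0.054.
The posterior is right-skewed, so the mean exceeds the mode.

maximum a posteriori estimate = 0.037, posterior mean = 0.054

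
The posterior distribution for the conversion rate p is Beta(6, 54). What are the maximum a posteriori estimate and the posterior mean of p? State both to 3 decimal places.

maximum a posteriori estimate = 0.086, posterior mean = 0.100

Mode = (6−1)/(6+54−2) = 5/58 = 0.086.
Mean = 6/(6+54) = 6/60 = 0.100.
The mean is pulled above the mode by the posterior's right skew.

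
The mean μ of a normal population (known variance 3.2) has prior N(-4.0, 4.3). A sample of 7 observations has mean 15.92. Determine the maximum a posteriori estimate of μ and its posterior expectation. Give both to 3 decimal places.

Posterior for μ is Normal. Precision-weighted mean: (1/4.3·-4.0 + 7/3.2·15.92) / (1/4.3 + 7/3.2) = 14.006.
A Normal posterior is symmetric, so mode = mean.

MAP = 14.006, posterior mean = 14.006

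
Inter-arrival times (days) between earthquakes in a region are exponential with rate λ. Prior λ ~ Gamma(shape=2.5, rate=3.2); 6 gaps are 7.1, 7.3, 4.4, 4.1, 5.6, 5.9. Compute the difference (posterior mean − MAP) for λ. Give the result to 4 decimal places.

0.0266

Σ times = 34.4. Posterior: Gamma(shape = 2.5+6 = 8.5, rate = 3.2+34.4 = 37.6).
Mode = (α−1)/β = 7.5/37.6 = 0.1995.
Mean = α/β = 8.5/37.6 = 0.2261.
Difference = 0.2261 − 0.1995 = 0.0266.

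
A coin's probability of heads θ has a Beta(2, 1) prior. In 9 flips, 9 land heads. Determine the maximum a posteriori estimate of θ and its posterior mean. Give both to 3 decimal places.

Posterior: Beta(2+9, 1+0) = Beta(11, 1).
Since β = 1 ≤ 1 and α > 1, the Beta density is monotone increasing on [0,1]; the mode is at 1.
Mean = 11/(11+1) = 0.917.
Left-skewed posterior ⇒ mean < mode.

MAP = 1.000; posterior mean = 0.917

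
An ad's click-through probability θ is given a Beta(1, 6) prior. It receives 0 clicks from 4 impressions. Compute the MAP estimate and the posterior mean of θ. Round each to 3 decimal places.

MAP = 0.000, posterior mean = 0.091

Posterior: Beta(1+0, 6+4) = Beta(1, 10).
Since α = 1 ≤ 1 and β > 1, the Beta density is monotone decreasing on [0,1]; the mode is at 0.
Mean = 1/(1+10) = 0.091.
The posterior is right-skewed, so the mean exceeds the mode.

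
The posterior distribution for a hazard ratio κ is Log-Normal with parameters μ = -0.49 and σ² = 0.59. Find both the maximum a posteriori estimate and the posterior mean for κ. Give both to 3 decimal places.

Mode = exp(μ − σ²) = exp(-1.08) = 0.340.
Mean = exp(μ + σ²/2) = exp(-0.195) = 0.823.
Right-skewed posterior ⇒ mode < mean.

MAP = 0.340, posterior mean = 0.823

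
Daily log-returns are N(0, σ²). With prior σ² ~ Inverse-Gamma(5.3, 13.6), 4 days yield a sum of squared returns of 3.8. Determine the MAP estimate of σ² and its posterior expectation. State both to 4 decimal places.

MAP: 1.8675. Posterior mean: 2.4603.

Posterior: Inverse-Gamma(shape = 5.3+4/2 = 7.3, scale = 13.6+3.8/2 = 15.5).
Mode = β/(α+1) = 15.5/8.3 = 1.8675.
Mean = β/(α−1) = 15.5/6.3 = 2.4603.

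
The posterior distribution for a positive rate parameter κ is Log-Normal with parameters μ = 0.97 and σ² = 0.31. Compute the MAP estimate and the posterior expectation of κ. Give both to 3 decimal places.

MAP estimate = 1.935, posterior expectation = 3.080

Mode = exp(μ − σ²) = exp(0.66) = 1.935.
Mean = exp(μ + σ²/2) = exp(1.125) = 3.080.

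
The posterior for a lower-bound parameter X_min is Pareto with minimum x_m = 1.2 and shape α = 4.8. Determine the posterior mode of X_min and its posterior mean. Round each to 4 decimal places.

X_min_MAP = 1.2000, E[X_min|data] = 1.5158

The Pareto density is strictly decreasing on [x_m, ∞), so the mode is x_m = 1.2000.
Mean = α·x_m/(α−1) = 4.8·1.2/3.8 = 1.5158.
The mean is pulled above the mode by the posterior's right skew.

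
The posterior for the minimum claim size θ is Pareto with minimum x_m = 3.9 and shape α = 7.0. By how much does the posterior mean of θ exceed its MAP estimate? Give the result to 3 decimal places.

The Pareto density is strictly decreasing on [x_m, ∞), so the mode is x_m = 3.900.
Mean = α·x_m/(α−1) = 7.0·3.9/6.0 = 4.550.
Difference = 4.550 − 3.900 = 0.650.

0.650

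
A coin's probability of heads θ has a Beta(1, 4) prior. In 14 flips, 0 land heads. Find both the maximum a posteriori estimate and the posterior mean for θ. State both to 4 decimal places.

MAP = 0.0000, posterior mean = 0.0526

Posterior: Beta(1+0, 4+14) = Beta(1, 18).
Since α = 1 ≤ 1 and β > 1, the Beta density is monotone decreasing on [0,1]; the mode is at 0.
Mean = 1/(1+18) = 0.0526.
Mean > mode: the posterior has a right tail.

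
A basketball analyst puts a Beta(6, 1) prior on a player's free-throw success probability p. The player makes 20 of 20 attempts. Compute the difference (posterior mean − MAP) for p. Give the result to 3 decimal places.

Posterior: Beta(6+20, 1+0) = Beta(26, 1).
Since β = 1 ≤ 1 and α > 1, the Beta density is monotone increasing on [0,1]; the mode is at 1.
Mean = 26/(26+1) = 0.963.
Difference = 0.963 − 1.000 = -0.037.

-0.037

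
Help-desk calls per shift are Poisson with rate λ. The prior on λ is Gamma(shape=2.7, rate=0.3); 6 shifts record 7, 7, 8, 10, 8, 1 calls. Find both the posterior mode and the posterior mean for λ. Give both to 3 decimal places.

Σ counts = 41. Posterior: Gamma(shape = 2.7+41 = 43.7, rate = 0.3+6 = 6.3).
Mode = (α−1)/β = 42.7/6.3 = 6.778.
Mean = α/β = 43.7/6.3 = 6.937.
Right-skewed posterior ⇒ mode < mean.

MAP = 6.778; posterior mean = 6.937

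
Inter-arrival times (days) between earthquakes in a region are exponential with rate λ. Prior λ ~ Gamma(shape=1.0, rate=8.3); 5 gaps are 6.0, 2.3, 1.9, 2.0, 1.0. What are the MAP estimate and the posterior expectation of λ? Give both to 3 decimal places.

Σ times = 13.2. Posterior: Gamma(shape = 1.0+5 = 6.0, rate = 8.3+13.2 = 21.5).
Mode = (α−1)/β = 5.0/21.5 = 0.233.
Mean = α/β = 6.0/21.5 = 0.279.
Mean > mode: the posterior has a right tail.

λ_MAP = 0.233, E[λ|data] = 0.279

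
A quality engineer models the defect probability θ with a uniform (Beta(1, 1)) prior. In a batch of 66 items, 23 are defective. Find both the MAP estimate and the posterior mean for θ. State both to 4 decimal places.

MAP = 0.3485, posterior mean = 0.3529

Posterior: Beta(1+23, 1+43) = Beta(24, 44).
Mode = (24−1)/(24+44−2) = 23/66 = 0.3485.
With a flat prior the MAP equals the MLE, 23/66.
Mean = 24/(24+44) = 24/68 = 0.3529.
Right-skewed posterior ⇒ mode < mean.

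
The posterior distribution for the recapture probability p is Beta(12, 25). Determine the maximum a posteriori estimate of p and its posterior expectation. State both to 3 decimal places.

MAP = 0.314; posterior mean = 0.324

Mode = (12−1)/(12+25−2) = 11/35 = 0.314.
Mean = 12/(12+25) = 12/37 = 0.324.
Right-skewed posterior ⇒ mode < mean.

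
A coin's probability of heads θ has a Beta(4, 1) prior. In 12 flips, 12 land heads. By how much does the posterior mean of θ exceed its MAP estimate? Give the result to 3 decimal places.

-0.059

Posterior: Beta(4+12, 1+0) = Beta(16, 1).
Since β = 1 ≤ 1 and α > 1, the Beta density is monotone increasing on [0,1]; the mode is at 1.
Mean = 16/(16+1) = 0.941.
Difference = 0.941 − 1.000 = -0.059.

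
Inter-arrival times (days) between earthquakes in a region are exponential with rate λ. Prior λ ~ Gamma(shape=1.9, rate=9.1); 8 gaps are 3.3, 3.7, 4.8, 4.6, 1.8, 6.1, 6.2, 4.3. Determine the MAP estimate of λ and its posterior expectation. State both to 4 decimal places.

MAP = 0.2027, posterior mean = 0.2255

Σ times = 34.8. Posterior: Gamma(shape = 1.9+8 = 9.9, rate = 9.1+34.8 = 43.9).
Mode = (α−1)/β = 8.9/43.9 = 0.2027.
Mean = α/β = 9.9/43.9 = 0.2255.
The mean is pulled above the mode by the posterior's right skew.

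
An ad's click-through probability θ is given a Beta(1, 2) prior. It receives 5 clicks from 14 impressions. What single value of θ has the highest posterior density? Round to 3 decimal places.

Posterior: Beta(1+5, 2+9) = Beta(6, 11).
Mode = (6−1)/(6+11−2) = 5/15 = 0.333.
Mean = 6/(6+11) = 6/17 = 0.353.
This is the posterior mode — the MAP estimate.

0.333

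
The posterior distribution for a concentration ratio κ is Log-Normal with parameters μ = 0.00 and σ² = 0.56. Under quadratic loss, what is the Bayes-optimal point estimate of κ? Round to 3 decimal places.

1.323

Mode = exp(μ − σ²) = exp(-0.56) = 0.571.
Mean = exp(μ + σ²/2) = exp(0.280) = 1.323.
Quadratic loss ⇒ the optimal estimator is the posterior mean.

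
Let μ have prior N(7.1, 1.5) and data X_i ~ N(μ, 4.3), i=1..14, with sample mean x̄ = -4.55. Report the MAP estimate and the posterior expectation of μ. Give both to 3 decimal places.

μ_MAP = -2.570, E[μ|data] = -2.570

Posterior for μ is Normal. Precision-weighted mean: (1/1.5·7.1 + 14/4.3·-4.55) / (1/1.5 + 14/4.3) = -2.570.
A Normal posterior is symmetric, so mode = mean.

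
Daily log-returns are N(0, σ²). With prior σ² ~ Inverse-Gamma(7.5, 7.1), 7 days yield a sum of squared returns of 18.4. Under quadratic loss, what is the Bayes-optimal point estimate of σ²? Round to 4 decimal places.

1.6300

Posterior: Inverse-Gamma(shape = 7.5+7/2 = 11.0, scale = 7.1+18.4/2 = 16.3).
Mode = β/(α+1) = 16.3/12.0 = 1.3583.
Mean = β/(α−1) = 16.3/10.0 = 1.6300.
Quadratic loss ⇒ the optimal estimator is the posterior mean.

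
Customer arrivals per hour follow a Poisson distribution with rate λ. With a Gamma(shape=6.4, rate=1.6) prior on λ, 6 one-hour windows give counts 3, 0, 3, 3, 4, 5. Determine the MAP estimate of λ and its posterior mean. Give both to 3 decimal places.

λ_MAP = 3.079, E[λ|data] = 3.211

Σ counts = 18. Posterior: Gamma(shape = 6.4+18 = 24.4, rate = 1.6+6 = 7.6).
Mode = (α−1)/β = 23.4/7.6 = 3.079.
Mean = α/β = 24.4/7.6 = 3.211.
The mean is pulled above the mode by the posterior's right skew.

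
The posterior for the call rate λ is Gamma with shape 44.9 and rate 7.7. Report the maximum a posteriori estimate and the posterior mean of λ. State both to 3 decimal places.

MAP: 5.701. Posterior mean: 5.831.

Mode = (α−1)/β = 43.9/7.7 = 5.701.
Mean = α/β = 44.9/7.7 = 5.831.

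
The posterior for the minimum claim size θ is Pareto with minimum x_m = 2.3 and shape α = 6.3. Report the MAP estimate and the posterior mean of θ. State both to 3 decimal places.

θ_MAP = 2.300, E[θ|data] = 2.734

The Pareto density is strictly decreasing on [x_m, ∞), so the mode is x_m = 2.300.
Mean = α·x_m/(α−1) = 6.3·2.3/5.3 = 2.734.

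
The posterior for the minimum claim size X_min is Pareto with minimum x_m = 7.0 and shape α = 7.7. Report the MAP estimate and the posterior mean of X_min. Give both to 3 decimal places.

MAP: 7.000. Posterior mean: 8.045.

The Pareto density is strictly decreasing on [x_m, ∞), so the mode is x_m = 7.000.
Mean = α·x_m/(α−1) = 7.7·7.0/6.7 = 8.045.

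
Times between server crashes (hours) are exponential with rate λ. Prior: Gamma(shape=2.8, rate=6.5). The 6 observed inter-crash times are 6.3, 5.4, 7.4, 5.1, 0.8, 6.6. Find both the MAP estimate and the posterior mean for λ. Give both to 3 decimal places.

Σ times = 31.6. Posterior: Gamma(shape = 2.8+6 = 8.8, rate = 6.5+31.6 = 38.1).
Mode = (α−1)/β = 7.8/38.1 = 0.205.
Mean = α/β = 8.8/38.1 = 0.231.
The mean is pulled above the mode by the posterior's right skew.

MAP: 0.205. Posterior mean: 0.231.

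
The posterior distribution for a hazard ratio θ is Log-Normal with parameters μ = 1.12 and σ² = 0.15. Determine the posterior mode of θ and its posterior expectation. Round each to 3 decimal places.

Mode = exp(μ − σ²) = exp(0.97) = 2.638.
Mean = exp(μ + σ²/2) = exp(1.195) = 3.304.

θ_MAP = 2.638, E[θ|data] = 3.304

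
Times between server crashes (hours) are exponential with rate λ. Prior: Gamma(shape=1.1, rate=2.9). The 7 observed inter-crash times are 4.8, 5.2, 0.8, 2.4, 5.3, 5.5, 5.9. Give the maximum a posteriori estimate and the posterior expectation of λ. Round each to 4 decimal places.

Σ times = 29.9. Posterior: Gamma(shape = 1.1+7 = 8.1, rate = 2.9+29.9 = 32.8).
Mode = (α−1)/β = 7.1/32.8 = 0.2165.
Mean = α/β = 8.1/32.8 = 0.2470.

MAP = 0.2165; posterior mean = 0.2470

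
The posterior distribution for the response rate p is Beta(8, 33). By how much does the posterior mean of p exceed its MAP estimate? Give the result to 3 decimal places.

Mode = (8−1)/(8+33−2) = 7/39 = 0.179.
Mean = 8/(8+33) = 8/41 = 0.195.
Difference = 0.195 − 0.179 = 0.016.

0.016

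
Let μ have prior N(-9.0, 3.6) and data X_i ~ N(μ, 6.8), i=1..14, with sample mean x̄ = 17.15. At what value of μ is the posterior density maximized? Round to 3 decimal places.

Posterior for μ is Normal. Precision-weighted mean: (1/3.6·-9.0 + 14/6.8·17.15) / (1/3.6 + 14/6.8) = 14.041.
A Normal posterior is symmetric, so mode = mean.
This is the posterior mode — the MAP estimate.

14.041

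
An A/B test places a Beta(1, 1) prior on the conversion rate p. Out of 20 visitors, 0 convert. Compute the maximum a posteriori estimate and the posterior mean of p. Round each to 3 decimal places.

p_MAP = 0.000, E[p|data] = 0.045

Posterior: Beta(1+0, 1+20) = Beta(1, 21).
Since α = 1 ≤ 1 and β > 1, the Beta density is monotone decreasing on [0,1]; the mode is at 0.
Mean = 1/(1+21) = 0.045.
Mean > mode: the posterior has a right tail.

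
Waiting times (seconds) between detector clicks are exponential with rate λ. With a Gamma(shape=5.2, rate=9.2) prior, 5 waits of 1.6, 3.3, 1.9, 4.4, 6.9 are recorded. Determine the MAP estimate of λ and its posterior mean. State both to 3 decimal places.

Σ times = 18.1. Posterior: Gamma(shape = 5.2+5 = 10.2, rate = 9.2+18.1 = 27.3).
Mode = (α−1)/β = 9.2/27.3 = 0.337.
Mean = α/β = 10.2/27.3 = 0.374.

MAP = 0.337; posterior mean = 0.374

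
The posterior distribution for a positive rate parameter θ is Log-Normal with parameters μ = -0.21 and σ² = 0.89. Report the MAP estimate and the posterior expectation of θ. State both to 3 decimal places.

Mode = exp(μ − σ²) = exp(-1.10) = 0.333.
Mean = exp(μ + σ²/2) = exp(0.235) = 1.265.
Right-skewed posterior ⇒ mode < mean.

MAP estimate = 0.333, posterior expectation = 1.265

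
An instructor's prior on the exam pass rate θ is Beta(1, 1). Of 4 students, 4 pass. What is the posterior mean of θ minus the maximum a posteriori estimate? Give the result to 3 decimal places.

-0.167

Posterior: Beta(1+4, 1+0) = Beta(5, 1).
Since β = 1 ≤ 1 and α > 1, the Beta density is monotone increasing on [0,1]; the mode is at 1.
Mean = 5/(5+1) = 0.833.
Difference = 0.833 − 1.000 = -0.167.
The posterior is left-skewed, so the mode exceeds the mean.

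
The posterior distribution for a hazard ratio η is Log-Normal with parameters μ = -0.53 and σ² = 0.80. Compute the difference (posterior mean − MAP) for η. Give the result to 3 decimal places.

Mode = exp(μ − σ²) = exp(-1.33) = 0.264.
Mean = exp(μ + σ²/2) = exp(-0.130) = 0.878.
Difference = 0.878 − 0.264 = 0.614.

0.614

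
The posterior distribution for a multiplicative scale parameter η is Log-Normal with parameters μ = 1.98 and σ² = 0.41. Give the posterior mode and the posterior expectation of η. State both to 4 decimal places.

MAP = 4.8066, posterior mean = 8.8906

Mode = exp(μ − σ²) = exp(1.57) = 4.8066.
Mean = exp(μ + σ²/2) = exp(2.185) = 8.8906.
Right-skewed posterior ⇒ mode < mean.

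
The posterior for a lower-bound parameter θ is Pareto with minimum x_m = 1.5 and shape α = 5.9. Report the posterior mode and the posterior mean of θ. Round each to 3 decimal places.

MAP = 1.500; posterior mean = 1.806

The Pareto density is strictly decreasing on [x_m, ∞), so the mode is x_m = 1.500.
Mean = α·x_m/(α−1) = 5.9·1.5/4.9 = 1.806.
Right-skewed posterior ⇒ mode < mean.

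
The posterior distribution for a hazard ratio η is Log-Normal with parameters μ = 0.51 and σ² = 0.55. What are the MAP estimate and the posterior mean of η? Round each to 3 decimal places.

MAP estimate = 0.961, posterior mean = 2.192

Mode = exp(μ − σ²) = exp(-0.04) = 0.961.
Mean = exp(μ + σ²/2) = exp(0.785) = 2.192.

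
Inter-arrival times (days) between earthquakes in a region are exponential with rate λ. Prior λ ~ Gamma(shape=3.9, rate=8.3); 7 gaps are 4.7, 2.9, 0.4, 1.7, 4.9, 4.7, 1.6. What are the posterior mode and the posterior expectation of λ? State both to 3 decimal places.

MAP: 0.339. Posterior mean: 0.373.

Σ times = 20.9. Posterior: Gamma(shape = 3.9+7 = 10.9, rate = 8.3+20.9 = 29.2).
Mode = (α−1)/β = 9.9/29.2 = 0.339.
Mean = α/β = 10.9/29.2 = 0.373.
The mean is pulled above the mode by the posterior's right skew.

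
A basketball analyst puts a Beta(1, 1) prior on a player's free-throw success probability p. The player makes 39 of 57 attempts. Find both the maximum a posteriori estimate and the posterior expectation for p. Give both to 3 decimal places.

MAP = 0.684, posterior mean = 0.678

Posterior: Beta(1+39, 1+18) = Beta(40, 19).
Mode = (40−1)/(40+19−2) = 39/57 = 0.684.
Mean = 40/(40+19) = 40/59 = 0.678.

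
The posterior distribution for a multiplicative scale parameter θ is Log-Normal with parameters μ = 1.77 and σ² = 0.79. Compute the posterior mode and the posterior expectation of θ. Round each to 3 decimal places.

Mode = exp(μ − σ²) = exp(0.98) = 2.664.
Mean = exp(μ + σ²/2) = exp(2.165) = 8.715.
The posterior is right-skewed, so the mean exceeds the mode.

MAP = 2.664; posterior mean = 8.715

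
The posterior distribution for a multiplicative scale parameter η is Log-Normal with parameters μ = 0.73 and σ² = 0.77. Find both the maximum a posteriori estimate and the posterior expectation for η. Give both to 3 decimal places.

maximum a posteriori estimate = 0.961, posterior expectation = 3.050

Mode = exp(μ − σ²) = exp(-0.04) = 0.961.
Mean = exp(μ + σ²/2) = exp(1.115) = 3.050.
The posterior is right-skewed, so the mean exceeds the mode.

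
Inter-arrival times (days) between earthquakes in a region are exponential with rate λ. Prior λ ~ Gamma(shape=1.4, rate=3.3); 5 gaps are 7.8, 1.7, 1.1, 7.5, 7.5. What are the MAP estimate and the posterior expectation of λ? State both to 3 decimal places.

Σ times = 25.6. Posterior: Gamma(shape = 1.4+5 = 6.4, rate = 3.3+25.6 = 28.9).
Mode = (α−1)/β = 5.4/28.9 = 0.187.
Mean = α/β = 6.4/28.9 = 0.221.
Mean > mode: the posterior has a right tail.

MAP estimate = 0.187, posterior expectation = 0.221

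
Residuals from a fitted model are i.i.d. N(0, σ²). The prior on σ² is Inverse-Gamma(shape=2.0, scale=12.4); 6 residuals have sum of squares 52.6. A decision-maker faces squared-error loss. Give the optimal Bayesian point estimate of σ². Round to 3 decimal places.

9.675

Posterior: Inverse-Gamma(shape = 2.0+6/2 = 5.0, scale = 12.4+52.6/2 = 38.7).
Mode = β/(α+1) = 38.7/6.0 = 6.450.
Mean = β/(α−1) = 38.7/4.0 = 9.675.
Squared-error loss ⇒ the optimal estimator is the posterior mean.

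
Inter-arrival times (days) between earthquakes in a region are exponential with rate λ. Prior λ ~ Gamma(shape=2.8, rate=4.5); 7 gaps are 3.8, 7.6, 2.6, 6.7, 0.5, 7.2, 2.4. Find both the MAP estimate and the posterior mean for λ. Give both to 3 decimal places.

MAP: 0.249. Posterior mean: 0.278.

Σ times = 30.8. Posterior: Gamma(shape = 2.8+7 = 9.8, rate = 4.5+30.8 = 35.3).
Mode = (α−1)/β = 8.8/35.3 = 0.249.
Mean = α/β = 9.8/35.3 = 0.278.
The mean is pulled above the mode by the posterior's right skew.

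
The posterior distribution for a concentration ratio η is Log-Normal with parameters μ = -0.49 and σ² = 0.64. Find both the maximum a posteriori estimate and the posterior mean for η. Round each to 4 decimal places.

Mode = exp(μ − σ²) = exp(-1.13) = 0.3230.
Mean = exp(μ + σ²/2) = exp(-0.170) = 0.8437.

MAP = 0.3230; posterior mean = 0.8437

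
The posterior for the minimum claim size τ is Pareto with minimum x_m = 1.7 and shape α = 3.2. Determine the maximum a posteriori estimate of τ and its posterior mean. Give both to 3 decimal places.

MAP: 1.700. Posterior mean: 2.473.

The Pareto density is strictly decreasing on [x_m, ∞), so the mode is x_m = 1.700.
Mean = α·x_m/(α−1) = 3.2·1.7/2.2 = 2.473.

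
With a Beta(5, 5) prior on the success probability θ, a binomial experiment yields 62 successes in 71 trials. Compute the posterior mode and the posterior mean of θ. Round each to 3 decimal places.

MAP = 0.835; posterior mean = 0.827

Posterior: Beta(5+62, 5+9) = Beta(67, 14).
Mode = (67−1)/(67+14−2) = 66/79 = 0.835.
Mean = 67/(67+14) = 67/81 = 0.827.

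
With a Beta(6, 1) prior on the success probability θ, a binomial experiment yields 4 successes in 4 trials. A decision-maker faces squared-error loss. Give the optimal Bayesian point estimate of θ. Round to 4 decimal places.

0.9091

Posterior: Beta(6+4, 1+0) = Beta(10, 1).
Since β = 1 ≤ 1 and α > 1, the Beta density is monotone increasing on [0,1]; the mode is at 1.
Mean = 10/(10+1) = 0.9091.
Squared-error loss ⇒ the optimal estimator is the posterior mean.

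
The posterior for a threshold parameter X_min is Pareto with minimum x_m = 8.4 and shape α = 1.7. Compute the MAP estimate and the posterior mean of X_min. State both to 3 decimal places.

The Pareto density is strictly decreasing on [x_m, ∞), so the mode is x_m = 8.400.
Mean = α·x_m/(α−1) = 1.7·8.4/0.7 = 20.400.

X_min_MAP = 8.400, E[X_min|data] = 20.400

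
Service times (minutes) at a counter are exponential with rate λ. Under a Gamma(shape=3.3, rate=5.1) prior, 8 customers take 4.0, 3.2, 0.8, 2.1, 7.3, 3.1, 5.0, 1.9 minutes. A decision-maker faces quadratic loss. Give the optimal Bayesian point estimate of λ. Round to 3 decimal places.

Σ times = 27.4. Posterior: Gamma(shape = 3.3+8 = 11.3, rate = 5.1+27.4 = 32.5).
Mode = (α−1)/β = 10.3/32.5 = 0.317.
Mean = α/β = 11.3/32.5 = 0.348.
Quadratic loss ⇒ the optimal estimator is the posterior mean.

0.348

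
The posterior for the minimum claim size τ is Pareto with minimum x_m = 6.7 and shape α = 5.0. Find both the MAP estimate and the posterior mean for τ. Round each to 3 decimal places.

The Pareto density is strictly decreasing on [x_m, ∞), so the mode is x_m = 6.700.
Mean = α·x_m/(α−1) = 5.0·6.7/4.0 = 8.375.

MAP = 6.700, posterior mean = 8.375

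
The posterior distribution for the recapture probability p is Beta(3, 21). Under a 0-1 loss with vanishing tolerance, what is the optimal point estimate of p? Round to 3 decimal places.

0.091

Mode = (3−1)/(3+21−2) = 2/22 = 0.091.
Mean = 3/(3+21) = 3/24 = 0.125.
This is the posterior mode — the MAP estimate.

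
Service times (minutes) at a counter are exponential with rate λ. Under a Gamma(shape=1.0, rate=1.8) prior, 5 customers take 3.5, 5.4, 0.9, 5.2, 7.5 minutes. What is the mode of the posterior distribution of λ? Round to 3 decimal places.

Σ times = 22.5. Posterior: Gamma(shape = 1.0+5 = 6.0, rate = 1.8+22.5 = 24.3).
Mode = (α−1)/β = 5.0/24.3 = 0.206.
Mean = α/β = 6.0/24.3 = 0.247.
This is the posterior mode — the MAP estimate.

0.206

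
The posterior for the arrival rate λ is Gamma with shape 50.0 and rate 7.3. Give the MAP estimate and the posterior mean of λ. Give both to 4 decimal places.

Mode = (α−1)/β = 49.0/7.3 = 6.7123.
Mean = α/β = 50.0/7.3 = 6.8493.

MAP = 6.7123; posterior mean = 6.8493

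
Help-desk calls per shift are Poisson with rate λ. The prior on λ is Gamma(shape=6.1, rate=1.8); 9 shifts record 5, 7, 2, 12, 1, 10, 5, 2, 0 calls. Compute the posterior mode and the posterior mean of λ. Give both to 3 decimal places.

MAP = 4.546; posterior mean = 4.639

Σ counts = 44. Posterior: Gamma(shape = 6.1+44 = 50.1, rate = 1.8+9 = 10.8).
Mode = (α−1)/β = 49.1/10.8 = 4.546.
Mean = α/β = 50.1/10.8 = 4.639.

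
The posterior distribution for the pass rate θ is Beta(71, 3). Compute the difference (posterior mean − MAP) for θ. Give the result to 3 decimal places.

Mode = (71−1)/(71+3−2) = 70/72 = 0.972.
Mean = 71/(71+3) = 71/74 = 0.959.
Difference = 0.959 − 0.972 = -0.013.

-0.013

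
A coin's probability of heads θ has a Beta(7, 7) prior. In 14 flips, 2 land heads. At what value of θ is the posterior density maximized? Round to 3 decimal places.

0.308

Posterior: Beta(7+2, 7+12) = Beta(9, 19).
Mode = (9−1)/(9+19−2) = 8/26 = 0.308.
Mean = 9/(9+19) = 9/28 = 0.321.
This is the posterior mode — the MAP estimate.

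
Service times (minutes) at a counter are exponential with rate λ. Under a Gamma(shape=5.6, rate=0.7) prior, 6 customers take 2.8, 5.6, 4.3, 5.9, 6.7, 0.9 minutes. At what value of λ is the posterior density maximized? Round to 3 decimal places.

Σ times = 26.2. Posterior: Gamma(shape = 5.6+6 = 11.6, rate = 0.7+26.2 = 26.9).
Mode = (α−1)/β = 10.6/26.9 = 0.394.
Mean = α/β = 11.6/26.9 = 0.431.
This is the posterior mode — the MAP estimate.

0.394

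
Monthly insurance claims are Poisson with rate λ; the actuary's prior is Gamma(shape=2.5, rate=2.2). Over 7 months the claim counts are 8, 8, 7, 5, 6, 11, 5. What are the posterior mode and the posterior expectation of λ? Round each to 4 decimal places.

Σ counts = 50. Posterior: Gamma(shape = 2.5+50 = 52.5, rate = 2.2+7 = 9.2).
Mode = (α−1)/β = 51.5/9.2 = 5.5978.
Mean = α/β = 52.5/9.2 = 5.7065.

λ_MAP = 5.5978, E[λ|data] = 5.7065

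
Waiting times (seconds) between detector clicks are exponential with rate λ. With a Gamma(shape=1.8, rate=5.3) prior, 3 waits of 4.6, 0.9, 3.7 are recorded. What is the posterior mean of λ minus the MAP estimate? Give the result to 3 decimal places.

0.069

Σ times = 9.2. Posterior: Gamma(shape = 1.8+3 = 4.8, rate = 5.3+9.2 = 14.5).
Mode = (α−1)/β = 3.8/14.5 = 0.262.
Mean = α/β = 4.8/14.5 = 0.331.
Difference = 0.331 − 0.262 = 0.069.
The posterior is right-skewed, so the mean exceeds the mode.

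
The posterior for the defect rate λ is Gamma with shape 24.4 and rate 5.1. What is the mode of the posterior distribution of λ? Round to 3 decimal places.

Mode = (α−1)/β = 23.4/5.1 = 4.588.
Mean = α/β = 24.4/5.1 = 4.784.
This is the posterior mode — the MAP estimate.

4.588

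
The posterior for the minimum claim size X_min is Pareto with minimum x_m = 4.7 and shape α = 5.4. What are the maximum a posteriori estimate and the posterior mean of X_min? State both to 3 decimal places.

The Pareto density is strictly decreasing on [x_m, ∞), so the mode is x_m = 4.700.
Mean = α·x_m/(α−1) = 5.4·4.7/4.4 = 5.768.

MAP: 4.700. Posterior mean: 5.768.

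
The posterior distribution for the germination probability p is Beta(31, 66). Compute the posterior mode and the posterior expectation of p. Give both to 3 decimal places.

MAP: 0.316. Posterior mean: 0.320.

Mode = (31−1)/(31+66−2) = 30/95 = 0.316.
Mean = 31/(31+66) = 31/97 = 0.320.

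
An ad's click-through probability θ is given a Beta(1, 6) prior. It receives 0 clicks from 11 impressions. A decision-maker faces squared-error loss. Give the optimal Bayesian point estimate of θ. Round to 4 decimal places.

Posterior: Beta(1+0, 6+11) = Beta(1, 17).
Since α = 1 ≤ 1 and β > 1, the Beta density is monotone decreasing on [0,1]; the mode is at 0.
Mean = 1/(1+17) = 0.0556.
Squared-error loss ⇒ the optimal estimator is the posterior mean.

0.0556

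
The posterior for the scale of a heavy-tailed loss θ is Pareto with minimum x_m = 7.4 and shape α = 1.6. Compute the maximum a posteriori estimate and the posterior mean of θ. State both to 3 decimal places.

maximum a posteriori estimate = 7.400, posterior mean = 19.733

The Pareto density is strictly decreasing on [x_m, ∞), so the mode is x_m = 7.400.
Mean = α·x_m/(α−1) = 1.6·7.4/0.6 = 19.733.
Mean > mode: the posterior has a right tail.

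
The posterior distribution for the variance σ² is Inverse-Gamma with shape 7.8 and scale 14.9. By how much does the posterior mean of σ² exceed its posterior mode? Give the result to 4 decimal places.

Mode = β/(α+1) = 14.9/8.8 = 1.6932.
Mean = β/(α−1) = 14.9/6.8 = 2.1912.
Difference = 2.1912 − 1.6932 = 0.4980.
Right-skewed posterior ⇒ mode < mean.

0.4980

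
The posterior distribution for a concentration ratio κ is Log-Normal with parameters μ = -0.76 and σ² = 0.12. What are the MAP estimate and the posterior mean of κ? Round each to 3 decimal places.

Mode = exp(μ − σ²) = exp(-0.88) = 0.415.
Mean = exp(μ + σ²/2) = exp(-0.700) = 0.497.
The mean is pulled above the mode by the posterior's right skew.

MAP = 0.415, posterior mean = 0.497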